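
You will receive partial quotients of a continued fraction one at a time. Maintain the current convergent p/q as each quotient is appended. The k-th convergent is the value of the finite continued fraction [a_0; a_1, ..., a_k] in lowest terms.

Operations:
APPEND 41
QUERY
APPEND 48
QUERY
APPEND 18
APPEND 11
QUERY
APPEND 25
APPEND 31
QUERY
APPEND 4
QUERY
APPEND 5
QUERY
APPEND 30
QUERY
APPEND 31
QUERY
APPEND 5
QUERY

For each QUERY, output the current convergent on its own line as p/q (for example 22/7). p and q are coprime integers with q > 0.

41/1
1969/48
392282/9563
305510805/7447703
1231885753/30030752
6464939570/157601463
195180072853/4758074642
6057047198013/147657915365
30480416062918/743047651467

APPEND 41: p_0 = 41·1 + 0 = 41, q_0 = 41·0 + 1 = 1 → 41/1
APPEND 48: p_1 = 48·41 + 1 = 1969, q_1 = 48·1 + 0 = 48 → 1969/48
APPEND 18: p_2 = 18·1969 + 41 = 35483, q_2 = 18·48 + 1 = 865 → 35483/865
APPEND 11: p_3 = 11·35483 + 1969 = 392282, q_3 = 11·865 + 48 = 9563 → 392282/9563
APPEND 25: p_4 = 25·392282 + 35483 = 9842533, q_4 = 25·9563 + 865 = 239940 → 9842533/239940
APPEND 31: p_5 = 31·9842533 + 392282 = 305510805, q_5 = 31·239940 + 9563 = 7447703 → 305510805/7447703
APPEND 4: p_6 = 4·305510805 + 9842533 = 1231885753, q_6 = 4·7447703 + 239940 = 30030752 → 1231885753/30030752
APPEND 5: p_7 = 5·1231885753 + 305510805 = 6464939570, q_7 = 5·30030752 + 7447703 = 157601463 → 6464939570/157601463
APPEND 30: p_8 = 30·6464939570 + 1231885753 = 195180072853, q_8 = 30·157601463 + 30030752 = 4758074642 → 195180072853/4758074642
APPEND 31: p_9 = 31·195180072853 + 6464939570 = 6057047198013, q_9 = 31·4758074642 + 157601463 = 147657915365 → 6057047198013/147657915365
APPEND 5: p_10 = 5·6057047198013 + 195180072853 = 30480416062918, q_10 = 5·147657915365 + 4758074642 = 743047651467 → 30480416062918/743047651467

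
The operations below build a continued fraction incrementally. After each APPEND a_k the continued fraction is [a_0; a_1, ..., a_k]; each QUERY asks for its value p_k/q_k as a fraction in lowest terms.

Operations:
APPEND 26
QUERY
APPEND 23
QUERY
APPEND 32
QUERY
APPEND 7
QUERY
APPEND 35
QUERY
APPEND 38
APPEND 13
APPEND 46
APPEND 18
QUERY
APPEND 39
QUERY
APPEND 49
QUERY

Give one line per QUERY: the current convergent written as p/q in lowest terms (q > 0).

26/1
599/23
19194/737
134957/5182
4742689/182107
1950887004686/74909018863
76192845272709/2925608336131
3735400305367427/143429717489282

APPEND 26: p_0 = 26·1 + 0 = 26, q_0 = 26·0 + 1 = 1 → 26/1
APPEND 23: p_1 = 23·26 + 1 = 599, q_1 = 23·1 + 0 = 23 → 599/23
APPEND 32: p_2 = 32·599 + 26 = 19194, q_2 = 32·23 + 1 = 737 → 19194/737
APPEND 7: p_3 = 7·19194 + 599 = 134957, q_3 = 7·737 + 23 = 5182 → 134957/5182
APPEND 35: p_4 = 35·134957 + 19194 = 4742689, q_4 = 35·5182 + 737 = 182107 → 4742689/182107
APPEND 38: p_5 = 38·4742689 + 134957 = 180357139, q_5 = 38·182107 + 5182 = 6925248 → 180357139/6925248
APPEND 13: p_6 = 13·180357139 + 4742689 = 2349385496, q_6 = 13·6925248 + 182107 = 90210331 → 2349385496/90210331
APPEND 46: p_7 = 46·2349385496 + 180357139 = 108252089955, q_7 = 46·90210331 + 6925248 = 4156600474 → 108252089955/4156600474
APPEND 18: p_8 = 18·108252089955 + 2349385496 = 1950887004686, q_8 = 18·4156600474 + 90210331 = 74909018863 → 1950887004686/74909018863
APPEND 39: p_9 = 39·1950887004686 + 108252089955 = 76192845272709, q_9 = 39·74909018863 + 4156600474 = 2925608336131 → 76192845272709/2925608336131
APPEND 49: p_10 = 49·76192845272709 + 1950887004686 = 3735400305367427, q_10 = 49·2925608336131 + 74909018863 = 143429717489282 → 3735400305367427/143429717489282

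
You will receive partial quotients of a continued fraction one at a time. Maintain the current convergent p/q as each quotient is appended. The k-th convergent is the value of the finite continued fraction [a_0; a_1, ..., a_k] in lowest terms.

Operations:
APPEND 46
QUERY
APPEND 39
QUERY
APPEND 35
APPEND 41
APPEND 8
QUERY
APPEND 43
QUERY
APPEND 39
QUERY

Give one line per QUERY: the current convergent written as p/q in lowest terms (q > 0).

APPEND 46: p_0 = 46·1 + 0 = 46, q_0 = 46·0 + 1 = 1 → 46/1
APPEND 39: p_1 = 39·46 + 1 = 1795, q_1 = 39·1 + 0 = 39 → 1795/39
APPEND 35: p_2 = 35·1795 + 46 = 62871, q_2 = 35·39 + 1 = 1366 → 62871/1366
APPEND 41: p_3 = 41·62871 + 1795 = 2579506, q_3 = 41·1366 + 39 = 56045 → 2579506/56045
APPEND 8: p_4 = 8·2579506 + 62871 = 20698919, q_4 = 8·56045 + 1366 = 449726 → 20698919/449726
APPEND 43: p_5 = 43·20698919 + 2579506 = 892633023, q_5 = 43·449726 + 56045 = 19394263 → 892633023/19394263
APPEND 39: p_6 = 39·892633023 + 20698919 = 34833386816, q_6 = 39·19394263 + 449726 = 756825983 → 34833386816/756825983

46/1
1795/39
20698919/449726
892633023/19394263
34833386816/756825983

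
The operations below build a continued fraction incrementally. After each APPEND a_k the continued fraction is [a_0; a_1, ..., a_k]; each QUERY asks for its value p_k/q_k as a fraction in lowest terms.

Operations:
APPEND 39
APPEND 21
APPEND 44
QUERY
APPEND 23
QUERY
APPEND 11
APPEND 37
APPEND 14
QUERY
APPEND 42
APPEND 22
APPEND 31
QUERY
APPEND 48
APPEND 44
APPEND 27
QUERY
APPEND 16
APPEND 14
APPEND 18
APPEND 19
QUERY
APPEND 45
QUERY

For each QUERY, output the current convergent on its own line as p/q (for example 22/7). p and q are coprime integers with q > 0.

APPEND 39: p_0 = 39·1 + 0 = 39, q_0 = 39·0 + 1 = 1 → 39/1
APPEND 21: p_1 = 21·39 + 1 = 820, q_1 = 21·1 + 0 = 21 → 820/21
APPEND 44: p_2 = 44·820 + 39 = 36119, q_2 = 44·21 + 1 = 925 → 36119/925
APPEND 23: p_3 = 23·36119 + 820 = 831557, q_3 = 23·925 + 21 = 21296 → 831557/21296
APPEND 11: p_4 = 11·831557 + 36119 = 9183246, q_4 = 11·21296 + 925 = 235181 → 9183246/235181
APPEND 37: p_5 = 37·9183246 + 831557 = 340611659, q_5 = 37·235181 + 21296 = 8722993 → 340611659/8722993
APPEND 14: p_6 = 14·340611659 + 9183246 = 4777746472, q_6 = 14·8722993 + 235181 = 122357083 → 4777746472/122357083
APPEND 42: p_7 = 42·4777746472 + 340611659 = 201005963483, q_7 = 42·122357083 + 8722993 = 5147720479 → 201005963483/5147720479
APPEND 22: p_8 = 22·201005963483 + 4777746472 = 4426908943098, q_8 = 22·5147720479 + 122357083 = 113372207621 → 4426908943098/113372207621
APPEND 31: p_9 = 31·4426908943098 + 201005963483 = 137435183199521, q_9 = 31·113372207621 + 5147720479 = 3519686156730 → 137435183199521/3519686156730
APPEND 48: p_10 = 48·137435183199521 + 4426908943098 = 6601315702520106, q_10 = 48·3519686156730 + 113372207621 = 169058307730661 → 6601315702520106/169058307730661
APPEND 44: p_11 = 44·6601315702520106 + 137435183199521 = 290595326094084185, q_11 = 44·169058307730661 + 3519686156730 = 7442085226305814 → 290595326094084185/7442085226305814
APPEND 27: p_12 = 27·290595326094084185 + 6601315702520106 = 7852675120242793101, q_12 = 27·7442085226305814 + 169058307730661 = 201105359417987639 → 7852675120242793101/201105359417987639
APPEND 16: p_13 = 16·7852675120242793101 + 290595326094084185 = 125933397249978773801, q_13 = 16·201105359417987639 + 7442085226305814 = 3225127835914108038 → 125933397249978773801/3225127835914108038
APPEND 14: p_14 = 14·125933397249978773801 + 7852675120242793101 = 1770920236619945626315, q_14 = 14·3225127835914108038 + 201105359417987639 = 45352895062215500171 → 1770920236619945626315/45352895062215500171
APPEND 18: p_15 = 18·1770920236619945626315 + 125933397249978773801 = 32002497656409000047471, q_15 = 18·45352895062215500171 + 3225127835914108038 = 819577238955793111116 → 32002497656409000047471/819577238955793111116
APPEND 19: p_16 = 19·32002497656409000047471 + 1770920236619945626315 = 609818375708390946528264, q_16 = 19·819577238955793111116 + 45352895062215500171 = 15617320435222284611375 → 609818375708390946528264/15617320435222284611375
APPEND 45: p_17 = 45·609818375708390946528264 + 32002497656409000047471 = 27473829404534001593819351, q_17 = 45·15617320435222284611375 + 819577238955793111116 = 703598996823958600622991 → 27473829404534001593819351/703598996823958600622991

36119/925
831557/21296
4777746472/122357083
137435183199521/3519686156730
7852675120242793101/201105359417987639
609818375708390946528264/15617320435222284611375
27473829404534001593819351/703598996823958600622991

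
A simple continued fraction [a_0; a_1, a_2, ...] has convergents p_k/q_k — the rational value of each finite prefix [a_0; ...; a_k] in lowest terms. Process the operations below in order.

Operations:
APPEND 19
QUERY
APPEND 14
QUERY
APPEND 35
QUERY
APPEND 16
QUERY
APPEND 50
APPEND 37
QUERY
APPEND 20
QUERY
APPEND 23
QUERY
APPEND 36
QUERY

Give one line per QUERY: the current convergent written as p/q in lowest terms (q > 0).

APPEND 19: p_0 = 19·1 + 0 = 19, q_0 = 19·0 + 1 = 1 → 19/1
APPEND 14: p_1 = 14·19 + 1 = 267, q_1 = 14·1 + 0 = 14 → 267/14
APPEND 35: p_2 = 35·267 + 19 = 9364, q_2 = 35·14 + 1 = 491 → 9364/491
APPEND 16: p_3 = 16·9364 + 267 = 150091, q_3 = 16·491 + 14 = 7870 → 150091/7870
APPEND 50: p_4 = 50·150091 + 9364 = 7513914, q_4 = 50·7870 + 491 = 393991 → 7513914/393991
APPEND 37: p_5 = 37·7513914 + 150091 = 278164909, q_5 = 37·393991 + 7870 = 14585537 → 278164909/14585537
APPEND 20: p_6 = 20·278164909 + 7513914 = 5570812094, q_6 = 20·14585537 + 393991 = 292104731 → 5570812094/292104731
APPEND 23: p_7 = 23·5570812094 + 278164909 = 128406843071, q_7 = 23·292104731 + 14585537 = 6732994350 → 128406843071/6732994350
APPEND 36: p_8 = 36·128406843071 + 5570812094 = 4628217162650, q_8 = 36·6732994350 + 292104731 = 242679901331 → 4628217162650/242679901331

19/1
267/14
9364/491
150091/7870
278164909/14585537
5570812094/292104731
128406843071/6732994350
4628217162650/242679901331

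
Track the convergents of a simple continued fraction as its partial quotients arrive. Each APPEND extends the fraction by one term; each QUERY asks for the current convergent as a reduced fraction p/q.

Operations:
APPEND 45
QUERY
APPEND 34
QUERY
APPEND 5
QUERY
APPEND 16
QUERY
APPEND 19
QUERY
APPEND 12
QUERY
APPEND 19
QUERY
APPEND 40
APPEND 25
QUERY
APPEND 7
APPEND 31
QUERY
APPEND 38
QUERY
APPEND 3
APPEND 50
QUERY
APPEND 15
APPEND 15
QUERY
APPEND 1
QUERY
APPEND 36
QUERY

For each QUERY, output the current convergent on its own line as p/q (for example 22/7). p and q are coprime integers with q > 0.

45/1
1531/34
7700/171
124731/2770
2377589/52801
28655799/636382
546837770/12144059
548101002745/12172112609
120164985762979/2668598909764
4570128068179016/101492449758037
696097587583180366/15458789858951787
157525513031653263121/3498293697345861987
167980807394591268638/3730482691178322667
6204834579236938934089/137795670579765477999

APPEND 45: p_0 = 45·1 + 0 = 45, q_0 = 45·0 + 1 = 1 → 45/1
APPEND 34: p_1 = 34·45 + 1 = 1531, q_1 = 34·1 + 0 = 34 → 1531/34
APPEND 5: p_2 = 5·1531 + 45 = 7700, q_2 = 5·34 + 1 = 171 → 7700/171
APPEND 16: p_3 = 16·7700 + 1531 = 124731, q_3 = 16·171 + 34 = 2770 → 124731/2770
APPEND 19: p_4 = 19·124731 + 7700 = 2377589, q_4 = 19·2770 + 171 = 52801 → 2377589/52801
APPEND 12: p_5 = 12·2377589 + 124731 = 28655799, q_5 = 12·52801 + 2770 = 636382 → 28655799/636382
APPEND 19: p_6 = 19·28655799 + 2377589 = 546837770, q_6 = 19·636382 + 52801 = 12144059 → 546837770/12144059
APPEND 40: p_7 = 40·546837770 + 28655799 = 21902166599, q_7 = 40·12144059 + 636382 = 486398742 → 21902166599/486398742
APPEND 25: p_8 = 25·21902166599 + 546837770 = 548101002745, q_8 = 25·486398742 + 12144059 = 12172112609 → 548101002745/12172112609
APPEND 7: p_9 = 7·548101002745 + 21902166599 = 3858609185814, q_9 = 7·12172112609 + 486398742 = 85691187005 → 3858609185814/85691187005
APPEND 31: p_10 = 31·3858609185814 + 548101002745 = 120164985762979, q_10 = 31·85691187005 + 12172112609 = 2668598909764 → 120164985762979/2668598909764
APPEND 38: p_11 = 38·120164985762979 + 3858609185814 = 4570128068179016, q_11 = 38·2668598909764 + 85691187005 = 101492449758037 → 4570128068179016/101492449758037
APPEND 3: p_12 = 3·4570128068179016 + 120164985762979 = 13830549190300027, q_12 = 3·101492449758037 + 2668598909764 = 307145948183875 → 13830549190300027/307145948183875
APPEND 50: p_13 = 50·13830549190300027 + 4570128068179016 = 696097587583180366, q_13 = 50·307145948183875 + 101492449758037 = 15458789858951787 → 696097587583180366/15458789858951787
APPEND 15: p_14 = 15·696097587583180366 + 13830549190300027 = 10455294362938005517, q_14 = 15·15458789858951787 + 307145948183875 = 232188993832460680 → 10455294362938005517/232188993832460680
APPEND 15: p_15 = 15·10455294362938005517 + 696097587583180366 = 157525513031653263121, q_15 = 15·232188993832460680 + 15458789858951787 = 3498293697345861987 → 157525513031653263121/3498293697345861987
APPEND 1: p_16 = 1·157525513031653263121 + 10455294362938005517 = 167980807394591268638, q_16 = 1·3498293697345861987 + 232188993832460680 = 3730482691178322667 → 167980807394591268638/3730482691178322667
APPEND 36: p_17 = 36·167980807394591268638 + 157525513031653263121 = 6204834579236938934089, q_17 = 36·3730482691178322667 + 3498293697345861987 = 137795670579765477999 → 6204834579236938934089/137795670579765477999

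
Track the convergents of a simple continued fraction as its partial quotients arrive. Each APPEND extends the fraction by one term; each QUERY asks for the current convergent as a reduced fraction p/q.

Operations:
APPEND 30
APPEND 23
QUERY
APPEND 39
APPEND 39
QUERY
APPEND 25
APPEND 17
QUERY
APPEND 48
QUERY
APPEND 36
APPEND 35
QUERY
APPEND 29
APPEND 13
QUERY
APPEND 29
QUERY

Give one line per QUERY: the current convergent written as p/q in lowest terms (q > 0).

691/23
1052872/35045
448982115/14944436
21577490299/718209951
27224929641064/906185803471
10301127506549619/342874550246774
299522997888162686/9969667215959777

APPEND 30: p_0 = 30·1 + 0 = 30, q_0 = 30·0 + 1 = 1 → 30/1
APPEND 23: p_1 = 23·30 + 1 = 691, q_1 = 23·1 + 0 = 23 → 691/23
APPEND 39: p_2 = 39·691 + 30 = 26979, q_2 = 39·23 + 1 = 898 → 26979/898
APPEND 39: p_3 = 39·26979 + 691 = 1052872, q_3 = 39·898 + 23 = 35045 → 1052872/35045
APPEND 25: p_4 = 25·1052872 + 26979 = 26348779, q_4 = 25·35045 + 898 = 877023 → 26348779/877023
APPEND 17: p_5 = 17·26348779 + 1052872 = 448982115, q_5 = 17·877023 + 35045 = 14944436 → 448982115/14944436
APPEND 48: p_6 = 48·448982115 + 26348779 = 21577490299, q_6 = 48·14944436 + 877023 = 718209951 → 21577490299/718209951
APPEND 36: p_7 = 36·21577490299 + 448982115 = 777238632879, q_7 = 36·718209951 + 14944436 = 25870502672 → 777238632879/25870502672
APPEND 35: p_8 = 35·777238632879 + 21577490299 = 27224929641064, q_8 = 35·25870502672 + 718209951 = 906185803471 → 27224929641064/906185803471
APPEND 29: p_9 = 29·27224929641064 + 777238632879 = 790300198223735, q_9 = 29·906185803471 + 25870502672 = 26305258803331 → 790300198223735/26305258803331
APPEND 13: p_10 = 13·790300198223735 + 27224929641064 = 10301127506549619, q_10 = 13·26305258803331 + 906185803471 = 342874550246774 → 10301127506549619/342874550246774
APPEND 29: p_11 = 29·10301127506549619 + 790300198223735 = 299522997888162686, q_11 = 29·342874550246774 + 26305258803331 = 9969667215959777 → 299522997888162686/9969667215959777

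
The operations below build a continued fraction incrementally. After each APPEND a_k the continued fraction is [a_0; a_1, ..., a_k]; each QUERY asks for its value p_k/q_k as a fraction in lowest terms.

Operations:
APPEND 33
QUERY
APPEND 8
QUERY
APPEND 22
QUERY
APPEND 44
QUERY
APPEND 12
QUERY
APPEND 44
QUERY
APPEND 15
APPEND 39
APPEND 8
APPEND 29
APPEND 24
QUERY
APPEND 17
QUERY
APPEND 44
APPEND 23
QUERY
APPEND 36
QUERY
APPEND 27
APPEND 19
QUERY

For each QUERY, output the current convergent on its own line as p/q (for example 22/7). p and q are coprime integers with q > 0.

33/1
265/8
5863/177
258237/7796
3104707/93729
136865345/4131872
451248475323554/13622885619673
7689999239910115/232155864871461
7800347944961388237/235487217484042472
281151337233641345146/8487768310365492949
144659993949045917781547/4367187168660060182754

APPEND 33: p_0 = 33·1 + 0 = 33, q_0 = 33·0 + 1 = 1 → 33/1
APPEND 8: p_1 = 8·33 + 1 = 265, q_1 = 8·1 + 0 = 8 → 265/8
APPEND 22: p_2 = 22·265 + 33 = 5863, q_2 = 22·8 + 1 = 177 → 5863/177
APPEND 44: p_3 = 44·5863 + 265 = 258237, q_3 = 44·177 + 8 = 7796 → 258237/7796
APPEND 12: p_4 = 12·258237 + 5863 = 3104707, q_4 = 12·7796 + 177 = 93729 → 3104707/93729
APPEND 44: p_5 = 44·3104707 + 258237 = 136865345, q_5 = 44·93729 + 7796 = 4131872 → 136865345/4131872
APPEND 15: p_6 = 15·136865345 + 3104707 = 2056084882, q_6 = 15·4131872 + 93729 = 62071809 → 2056084882/62071809
APPEND 39: p_7 = 39·2056084882 + 136865345 = 80324175743, q_7 = 39·62071809 + 4131872 = 2424932423 → 80324175743/2424932423
APPEND 8: p_8 = 8·80324175743 + 2056084882 = 644649490826, q_8 = 8·2424932423 + 62071809 = 19461531193 → 644649490826/19461531193
APPEND 29: p_9 = 29·644649490826 + 80324175743 = 18775159409697, q_9 = 29·19461531193 + 2424932423 = 566809337020 → 18775159409697/566809337020
APPEND 24: p_10 = 24·18775159409697 + 644649490826 = 451248475323554, q_10 = 24·566809337020 + 19461531193 = 13622885619673 → 451248475323554/13622885619673
APPEND 17: p_11 = 17·451248475323554 + 18775159409697 = 7689999239910115, q_11 = 17·13622885619673 + 566809337020 = 232155864871461 → 7689999239910115/232155864871461
APPEND 44: p_12 = 44·7689999239910115 + 451248475323554 = 338811215031368614, q_12 = 44·232155864871461 + 13622885619673 = 10228480939963957 → 338811215031368614/10228480939963957
APPEND 23: p_13 = 23·338811215031368614 + 7689999239910115 = 7800347944961388237, q_13 = 23·10228480939963957 + 232155864871461 = 235487217484042472 → 7800347944961388237/235487217484042472
APPEND 36: p_14 = 36·7800347944961388237 + 338811215031368614 = 281151337233641345146, q_14 = 36·235487217484042472 + 10228480939963957 = 8487768310365492949 → 281151337233641345146/8487768310365492949
APPEND 27: p_15 = 27·281151337233641345146 + 7800347944961388237 = 7598886453253277707179, q_15 = 27·8487768310365492949 + 235487217484042472 = 229405231597352352095 → 7598886453253277707179/229405231597352352095
APPEND 19: p_16 = 19·7598886453253277707179 + 281151337233641345146 = 144659993949045917781547, q_16 = 19·229405231597352352095 + 8487768310365492949 = 4367187168660060182754 → 144659993949045917781547/4367187168660060182754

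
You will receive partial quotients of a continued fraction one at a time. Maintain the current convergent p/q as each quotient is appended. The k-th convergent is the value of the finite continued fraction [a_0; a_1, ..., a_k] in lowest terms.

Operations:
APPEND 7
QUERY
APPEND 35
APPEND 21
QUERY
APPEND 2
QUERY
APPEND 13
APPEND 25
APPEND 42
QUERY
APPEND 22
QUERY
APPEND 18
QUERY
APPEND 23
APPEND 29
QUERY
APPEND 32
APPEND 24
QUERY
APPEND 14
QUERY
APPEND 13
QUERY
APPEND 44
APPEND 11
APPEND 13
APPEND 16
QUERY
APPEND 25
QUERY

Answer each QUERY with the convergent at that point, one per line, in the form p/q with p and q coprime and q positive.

7/1
5173/736
10592/1507
150600183/21426971
3316786343/471903044
59852754357/8515681763
40077826714423/5702160605960
30852967066668583/4389673487989472
433225409318358252/61638094303826921
5662783288205325859/805684899437739445
578997544266401404455651/82378144189023986733820
14510954002215792568858354/2064577774037709627158429

APPEND 7: p_0 = 7·1 + 0 = 7, q_0 = 7·0 + 1 = 1 → 7/1
APPEND 35: p_1 = 35·7 + 1 = 246, q_1 = 35·1 + 0 = 35 → 246/35
APPEND 21: p_2 = 21·246 + 7 = 5173, q_2 = 21·35 + 1 = 736 → 5173/736
APPEND 2: p_3 = 2·5173 + 246 = 10592, q_3 = 2·736 + 35 = 1507 → 10592/1507
APPEND 13: p_4 = 13·10592 + 5173 = 142869, q_4 = 13·1507 + 736 = 20327 → 142869/20327
APPEND 25: p_5 = 25·142869 + 10592 = 3582317, q_5 = 25·20327 + 1507 = 509682 → 3582317/509682
APPEND 42: p_6 = 42·3582317 + 142869 = 150600183, q_6 = 42·509682 + 20327 = 21426971 → 150600183/21426971
APPEND 22: p_7 = 22·150600183 + 3582317 = 3316786343, q_7 = 22·21426971 + 509682 = 471903044 → 3316786343/471903044
APPEND 18: p_8 = 18·3316786343 + 150600183 = 59852754357, q_8 = 18·471903044 + 21426971 = 8515681763 → 59852754357/8515681763
APPEND 23: p_9 = 23·59852754357 + 3316786343 = 1379930136554, q_9 = 23·8515681763 + 471903044 = 196332583593 → 1379930136554/196332583593
APPEND 29: p_10 = 29·1379930136554 + 59852754357 = 40077826714423, q_10 = 29·196332583593 + 8515681763 = 5702160605960 → 40077826714423/5702160605960
APPEND 32: p_11 = 32·40077826714423 + 1379930136554 = 1283870384998090, q_11 = 32·5702160605960 + 196332583593 = 182665471974313 → 1283870384998090/182665471974313
APPEND 24: p_12 = 24·1283870384998090 + 40077826714423 = 30852967066668583, q_12 = 24·182665471974313 + 5702160605960 = 4389673487989472 → 30852967066668583/4389673487989472
APPEND 14: p_13 = 14·30852967066668583 + 1283870384998090 = 433225409318358252, q_13 = 14·4389673487989472 + 182665471974313 = 61638094303826921 → 433225409318358252/61638094303826921
APPEND 13: p_14 = 13·433225409318358252 + 30852967066668583 = 5662783288205325859, q_14 = 13·61638094303826921 + 4389673487989472 = 805684899437739445 → 5662783288205325859/805684899437739445
APPEND 44: p_15 = 44·5662783288205325859 + 433225409318358252 = 249595690090352696048, q_15 = 44·805684899437739445 + 61638094303826921 = 35511773669564362501 → 249595690090352696048/35511773669564362501
APPEND 11: p_16 = 11·249595690090352696048 + 5662783288205325859 = 2751215374282084982387, q_16 = 11·35511773669564362501 + 805684899437739445 = 391435195264645726956 → 2751215374282084982387/391435195264645726956
APPEND 13: p_17 = 13·2751215374282084982387 + 249595690090352696048 = 36015395555757457467079, q_17 = 13·391435195264645726956 + 35511773669564362501 = 5124169312109958812929 → 36015395555757457467079/5124169312109958812929
APPEND 16: p_18 = 16·36015395555757457467079 + 2751215374282084982387 = 578997544266401404455651, q_18 = 16·5124169312109958812929 + 391435195264645726956 = 82378144189023986733820 → 578997544266401404455651/82378144189023986733820
APPEND 25: p_19 = 25·578997544266401404455651 + 36015395555757457467079 = 14510954002215792568858354, q_19 = 25·82378144189023986733820 + 5124169312109958812929 = 2064577774037709627158429 → 14510954002215792568858354/2064577774037709627158429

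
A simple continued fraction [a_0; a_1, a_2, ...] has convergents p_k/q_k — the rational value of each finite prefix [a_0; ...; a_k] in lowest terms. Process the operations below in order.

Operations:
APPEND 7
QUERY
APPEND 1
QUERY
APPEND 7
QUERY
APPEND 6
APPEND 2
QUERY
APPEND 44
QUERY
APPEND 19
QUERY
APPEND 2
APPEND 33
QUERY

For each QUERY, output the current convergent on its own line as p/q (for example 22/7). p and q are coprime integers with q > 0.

7/1
8/1
63/8
835/106
37126/4713
706229/89653
48542501/6162280

APPEND 7: p_0 = 7·1 + 0 = 7, q_0 = 7·0 + 1 = 1 → 7/1
APPEND 1: p_1 = 1·7 + 1 = 8, q_1 = 1·1 + 0 = 1 → 8/1
APPEND 7: p_2 = 7·8 + 7 = 63, q_2 = 7·1 + 1 = 8 → 63/8
APPEND 6: p_3 = 6·63 + 8 = 386, q_3 = 6·8 + 1 = 49 → 386/49
APPEND 2: p_4 = 2·386 + 63 = 835, q_4 = 2·49 + 8 = 106 → 835/106
APPEND 44: p_5 = 44·835 + 386 = 37126, q_5 = 44·106 + 49 = 4713 → 37126/4713
APPEND 19: p_6 = 19·37126 + 835 = 706229, q_6 = 19·4713 + 106 = 89653 → 706229/89653
APPEND 2: p_7 = 2·706229 + 37126 = 1449584, q_7 = 2·89653 + 4713 = 184019 → 1449584/184019
APPEND 33: p_8 = 33·1449584 + 706229 = 48542501, q_8 = 33·184019 + 89653 = 6162280 → 48542501/6162280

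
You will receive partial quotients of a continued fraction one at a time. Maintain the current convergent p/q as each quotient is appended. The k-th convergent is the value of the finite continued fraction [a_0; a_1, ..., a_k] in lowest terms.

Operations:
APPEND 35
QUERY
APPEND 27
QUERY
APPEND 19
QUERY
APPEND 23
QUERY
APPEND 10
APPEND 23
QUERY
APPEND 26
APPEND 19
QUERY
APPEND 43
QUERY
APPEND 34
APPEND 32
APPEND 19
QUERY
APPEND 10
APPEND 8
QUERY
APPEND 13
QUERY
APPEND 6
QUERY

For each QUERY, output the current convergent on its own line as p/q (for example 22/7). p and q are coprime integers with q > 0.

35/1
946/27
18009/514
415153/11849
96314550/2748941
47754923491/1362986871
2055970057952/58680026923
42639062199461219/1216973616983614
3471687874561650259/99086432294864886
45560573470846726997/1300357302167978677
276835128699642012241/7901230245302736948

APPEND 35: p_0 = 35·1 + 0 = 35, q_0 = 35·0 + 1 = 1 → 35/1
APPEND 27: p_1 = 27·35 + 1 = 946, q_1 = 27·1 + 0 = 27 → 946/27
APPEND 19: p_2 = 19·946 + 35 = 18009, q_2 = 19·27 + 1 = 514 → 18009/514
APPEND 23: p_3 = 23·18009 + 946 = 415153, q_3 = 23·514 + 27 = 11849 → 415153/11849
APPEND 10: p_4 = 10·415153 + 18009 = 4169539, q_4 = 10·11849 + 514 = 119004 → 4169539/119004
APPEND 23: p_5 = 23·4169539 + 415153 = 96314550, q_5 = 23·119004 + 11849 = 2748941 → 96314550/2748941
APPEND 26: p_6 = 26·96314550 + 4169539 = 2508347839, q_6 = 26·2748941 + 119004 = 71591470 → 2508347839/71591470
APPEND 19: p_7 = 19·2508347839 + 96314550 = 47754923491, q_7 = 19·71591470 + 2748941 = 1362986871 → 47754923491/1362986871
APPEND 43: p_8 = 43·47754923491 + 2508347839 = 2055970057952, q_8 = 43·1362986871 + 71591470 = 58680026923 → 2055970057952/58680026923
APPEND 34: p_9 = 34·2055970057952 + 47754923491 = 69950736893859, q_9 = 34·58680026923 + 1362986871 = 1996483902253 → 69950736893859/1996483902253
APPEND 32: p_10 = 32·69950736893859 + 2055970057952 = 2240479550661440, q_10 = 32·1996483902253 + 58680026923 = 63946164899019 → 2240479550661440/63946164899019
APPEND 19: p_11 = 19·2240479550661440 + 69950736893859 = 42639062199461219, q_11 = 19·63946164899019 + 1996483902253 = 1216973616983614 → 42639062199461219/1216973616983614
APPEND 10: p_12 = 10·42639062199461219 + 2240479550661440 = 428631101545273630, q_12 = 10·1216973616983614 + 63946164899019 = 12233682334735159 → 428631101545273630/12233682334735159
APPEND 8: p_13 = 8·428631101545273630 + 42639062199461219 = 3471687874561650259, q_13 = 8·12233682334735159 + 1216973616983614 = 99086432294864886 → 3471687874561650259/99086432294864886
APPEND 13: p_14 = 13·3471687874561650259 + 428631101545273630 = 45560573470846726997, q_14 = 13·99086432294864886 + 12233682334735159 = 1300357302167978677 → 45560573470846726997/1300357302167978677
APPEND 6: p_15 = 6·45560573470846726997 + 3471687874561650259 = 276835128699642012241, q_15 = 6·1300357302167978677 + 99086432294864886 = 7901230245302736948 → 276835128699642012241/7901230245302736948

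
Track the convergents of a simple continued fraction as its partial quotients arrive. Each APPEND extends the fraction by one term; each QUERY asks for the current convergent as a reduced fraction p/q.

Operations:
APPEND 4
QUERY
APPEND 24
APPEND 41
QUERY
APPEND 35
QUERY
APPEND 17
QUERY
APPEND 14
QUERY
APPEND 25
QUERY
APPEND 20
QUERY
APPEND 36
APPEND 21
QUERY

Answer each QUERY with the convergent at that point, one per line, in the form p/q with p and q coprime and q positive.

4/1
3981/985
139432/34499
2374325/587468
33379982/8259051
836873875/207063743
16770857482/4149533911
12713113465249/3145545509230

APPEND 4: p_0 = 4·1 + 0 = 4, q_0 = 4·0 + 1 = 1 → 4/1
APPEND 24: p_1 = 24·4 + 1 = 97, q_1 = 24·1 + 0 = 24 → 97/24
APPEND 41: p_2 = 41·97 + 4 = 3981, q_2 = 41·24 + 1 = 985 → 3981/985
APPEND 35: p_3 = 35·3981 + 97 = 139432, q_3 = 35·985 + 24 = 34499 → 139432/34499
APPEND 17: p_4 = 17·139432 + 3981 = 2374325, q_4 = 17·34499 + 985 = 587468 → 2374325/587468
APPEND 14: p_5 = 14·2374325 + 139432 = 33379982, q_5 = 14·587468 + 34499 = 8259051 → 33379982/8259051
APPEND 25: p_6 = 25·33379982 + 2374325 = 836873875, q_6 = 25·8259051 + 587468 = 207063743 → 836873875/207063743
APPEND 20: p_7 = 20·836873875 + 33379982 = 16770857482, q_7 = 20·207063743 + 8259051 = 4149533911 → 16770857482/4149533911
APPEND 36: p_8 = 36·16770857482 + 836873875 = 604587743227, q_8 = 36·4149533911 + 207063743 = 149590284539 → 604587743227/149590284539
APPEND 21: p_9 = 21·604587743227 + 16770857482 = 12713113465249, q_9 = 21·149590284539 + 4149533911 = 3145545509230 → 12713113465249/3145545509230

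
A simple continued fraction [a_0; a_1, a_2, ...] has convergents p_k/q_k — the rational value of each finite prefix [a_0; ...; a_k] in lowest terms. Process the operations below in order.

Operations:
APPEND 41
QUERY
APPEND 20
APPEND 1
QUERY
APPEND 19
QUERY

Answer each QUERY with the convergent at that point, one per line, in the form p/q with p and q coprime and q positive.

APPEND 41: p_0 = 41·1 + 0 = 41, q_0 = 41·0 + 1 = 1 → 41/1
APPEND 20: p_1 = 20·41 + 1 = 821, q_1 = 20·1 + 0 = 20 → 821/20
APPEND 1: p_2 = 1·821 + 41 = 862, q_2 = 1·20 + 1 = 21 → 862/21
APPEND 19: p_3 = 19·862 + 821 = 17199, q_3 = 19·21 + 20 = 419 → 17199/419

41/1
862/21
17199/419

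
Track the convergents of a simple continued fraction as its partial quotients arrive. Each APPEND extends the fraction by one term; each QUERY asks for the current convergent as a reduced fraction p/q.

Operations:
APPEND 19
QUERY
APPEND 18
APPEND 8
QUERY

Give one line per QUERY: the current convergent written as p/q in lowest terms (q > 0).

APPEND 19: p_0 = 19·1 + 0 = 19, q_0 = 19·0 + 1 = 1 → 19/1
APPEND 18: p_1 = 18·19 + 1 = 343, q_1 = 18·1 + 0 = 18 → 343/18
APPEND 8: p_2 = 8·343 + 19 = 2763, q_2 = 8·18 + 1 = 145 → 2763/145

19/1
2763/145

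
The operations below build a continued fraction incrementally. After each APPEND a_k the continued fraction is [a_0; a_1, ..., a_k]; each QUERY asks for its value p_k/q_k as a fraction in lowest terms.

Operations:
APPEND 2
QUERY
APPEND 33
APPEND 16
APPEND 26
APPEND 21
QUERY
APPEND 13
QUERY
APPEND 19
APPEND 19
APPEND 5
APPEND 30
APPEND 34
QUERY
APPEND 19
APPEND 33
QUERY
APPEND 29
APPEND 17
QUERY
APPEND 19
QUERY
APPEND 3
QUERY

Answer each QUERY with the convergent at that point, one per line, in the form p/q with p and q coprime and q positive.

APPEND 2: p_0 = 2·1 + 0 = 2, q_0 = 2·0 + 1 = 1 → 2/1
APPEND 33: p_1 = 33·2 + 1 = 67, q_1 = 33·1 + 0 = 33 → 67/33
APPEND 16: p_2 = 16·67 + 2 = 1074, q_2 = 16·33 + 1 = 529 → 1074/529
APPEND 26: p_3 = 26·1074 + 67 = 27991, q_3 = 26·529 + 33 = 13787 → 27991/13787
APPEND 21: p_4 = 21·27991 + 1074 = 588885, q_4 = 21·13787 + 529 = 290056 → 588885/290056
APPEND 13: p_5 = 13·588885 + 27991 = 7683496, q_5 = 13·290056 + 13787 = 3784515 → 7683496/3784515
APPEND 19: p_6 = 19·7683496 + 588885 = 146575309, q_6 = 19·3784515 + 290056 = 72195841 → 146575309/72195841
APPEND 19: p_7 = 19·146575309 + 7683496 = 2792614367, q_7 = 19·72195841 + 3784515 = 1375505494 → 2792614367/1375505494
APPEND 5: p_8 = 5·2792614367 + 146575309 = 14109647144, q_8 = 5·1375505494 + 72195841 = 6949723311 → 14109647144/6949723311
APPEND 30: p_9 = 30·14109647144 + 2792614367 = 426082028687, q_9 = 30·6949723311 + 1375505494 = 209867204824 → 426082028687/209867204824
APPEND 34: p_10 = 34·426082028687 + 14109647144 = 14500898622502, q_10 = 34·209867204824 + 6949723311 = 7142434687327 → 14500898622502/7142434687327
APPEND 19: p_11 = 19·14500898622502 + 426082028687 = 275943155856225, q_11 = 19·7142434687327 + 209867204824 = 135916126264037 → 275943155856225/135916126264037
APPEND 33: p_12 = 33·275943155856225 + 14500898622502 = 9120625041877927, q_12 = 33·135916126264037 + 7142434687327 = 4492374601400548 → 9120625041877927/4492374601400548
APPEND 29: p_13 = 29·9120625041877927 + 275943155856225 = 264774069370316108, q_13 = 29·4492374601400548 + 135916126264037 = 130414779566879929 → 264774069370316108/130414779566879929
APPEND 17: p_14 = 17·264774069370316108 + 9120625041877927 = 4510279804337251763, q_14 = 17·130414779566879929 + 4492374601400548 = 2221543627238359341 → 4510279804337251763/2221543627238359341
APPEND 19: p_15 = 19·4510279804337251763 + 264774069370316108 = 85960090351778099605, q_15 = 19·2221543627238359341 + 130414779566879929 = 42339743697095707408 → 85960090351778099605/42339743697095707408
APPEND 3: p_16 = 3·85960090351778099605 + 4510279804337251763 = 262390550859671550578, q_16 = 3·42339743697095707408 + 2221543627238359341 = 129240774718525481565 → 262390550859671550578/129240774718525481565

2/1
588885/290056
7683496/3784515
14500898622502/7142434687327
9120625041877927/4492374601400548
4510279804337251763/2221543627238359341
85960090351778099605/42339743697095707408
262390550859671550578/129240774718525481565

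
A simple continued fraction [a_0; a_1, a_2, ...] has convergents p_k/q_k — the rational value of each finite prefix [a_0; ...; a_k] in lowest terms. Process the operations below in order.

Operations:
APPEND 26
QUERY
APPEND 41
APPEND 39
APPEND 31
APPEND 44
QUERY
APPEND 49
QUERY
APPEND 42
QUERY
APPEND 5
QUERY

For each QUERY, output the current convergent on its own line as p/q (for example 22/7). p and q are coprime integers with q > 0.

APPEND 26: p_0 = 26·1 + 0 = 26, q_0 = 26·0 + 1 = 1 → 26/1
APPEND 41: p_1 = 41·26 + 1 = 1067, q_1 = 41·1 + 0 = 41 → 1067/41
APPEND 39: p_2 = 39·1067 + 26 = 41639, q_2 = 39·41 + 1 = 1600 → 41639/1600
APPEND 31: p_3 = 31·41639 + 1067 = 1291876, q_3 = 31·1600 + 41 = 49641 → 1291876/49641
APPEND 44: p_4 = 44·1291876 + 41639 = 56884183, q_4 = 44·49641 + 1600 = 2185804 → 56884183/2185804
APPEND 49: p_5 = 49·56884183 + 1291876 = 2788616843, q_5 = 49·2185804 + 49641 = 107154037 → 2788616843/107154037
APPEND 42: p_6 = 42·2788616843 + 56884183 = 117178791589, q_6 = 42·107154037 + 2185804 = 4502655358 → 117178791589/4502655358
APPEND 5: p_7 = 5·117178791589 + 2788616843 = 588682574788, q_7 = 5·4502655358 + 107154037 = 22620430827 → 588682574788/22620430827

26/1
56884183/2185804
2788616843/107154037
117178791589/4502655358
588682574788/22620430827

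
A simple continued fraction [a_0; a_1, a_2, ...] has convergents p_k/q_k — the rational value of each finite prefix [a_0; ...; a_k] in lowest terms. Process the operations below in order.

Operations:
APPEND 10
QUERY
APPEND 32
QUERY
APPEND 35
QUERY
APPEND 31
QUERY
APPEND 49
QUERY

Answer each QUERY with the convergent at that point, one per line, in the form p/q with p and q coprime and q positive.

10/1
321/32
11245/1121
348916/34783
17108129/1705488

APPEND 10: p_0 = 10·1 + 0 = 10, q_0 = 10·0 + 1 = 1 → 10/1
APPEND 32: p_1 = 32·10 + 1 = 321, q_1 = 32·1 + 0 = 32 → 321/32
APPEND 35: p_2 = 35·321 + 10 = 11245, q_2 = 35·32 + 1 = 1121 → 11245/1121
APPEND 31: p_3 = 31·11245 + 321 = 348916, q_3 = 31·1121 + 32 = 34783 → 348916/34783
APPEND 49: p_4 = 49·348916 + 11245 = 17108129, q_4 = 49·34783 + 1121 = 1705488 → 17108129/1705488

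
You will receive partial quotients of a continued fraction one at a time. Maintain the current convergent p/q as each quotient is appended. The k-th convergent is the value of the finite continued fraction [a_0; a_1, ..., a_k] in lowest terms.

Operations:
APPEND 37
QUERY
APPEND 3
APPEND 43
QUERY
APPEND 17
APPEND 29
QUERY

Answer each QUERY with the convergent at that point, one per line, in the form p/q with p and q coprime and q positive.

APPEND 37: p_0 = 37·1 + 0 = 37, q_0 = 37·0 + 1 = 1 → 37/1
APPEND 3: p_1 = 3·37 + 1 = 112, q_1 = 3·1 + 0 = 3 → 112/3
APPEND 43: p_2 = 43·112 + 37 = 4853, q_2 = 43·3 + 1 = 130 → 4853/130
APPEND 17: p_3 = 17·4853 + 112 = 82613, q_3 = 17·130 + 3 = 2213 → 82613/2213
APPEND 29: p_4 = 29·82613 + 4853 = 2400630, q_4 = 29·2213 + 130 = 64307 → 2400630/64307

37/1
4853/130
2400630/64307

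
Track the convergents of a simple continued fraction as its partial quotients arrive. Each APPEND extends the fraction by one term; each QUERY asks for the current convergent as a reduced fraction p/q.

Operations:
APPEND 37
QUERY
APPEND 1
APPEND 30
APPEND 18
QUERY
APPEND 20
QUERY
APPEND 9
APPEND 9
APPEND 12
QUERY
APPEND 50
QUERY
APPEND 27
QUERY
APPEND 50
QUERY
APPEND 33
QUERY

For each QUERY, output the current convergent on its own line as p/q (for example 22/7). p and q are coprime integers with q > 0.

37/1
21224/559
425657/11211
424990817/11193454
21284635740/560597033
575110155797/15147313345
28776792425590/757926264283
950209260200267/25026714034684

APPEND 37: p_0 = 37·1 + 0 = 37, q_0 = 37·0 + 1 = 1 → 37/1
APPEND 1: p_1 = 1·37 + 1 = 38, q_1 = 1·1 + 0 = 1 → 38/1
APPEND 30: p_2 = 30·38 + 37 = 1177, q_2 = 30·1 + 1 = 31 → 1177/31
APPEND 18: p_3 = 18·1177 + 38 = 21224, q_3 = 18·31 + 1 = 559 → 21224/559
APPEND 20: p_4 = 20·21224 + 1177 = 425657, q_4 = 20·559 + 31 = 11211 → 425657/11211
APPEND 9: p_5 = 9·425657 + 21224 = 3852137, q_5 = 9·11211 + 559 = 101458 → 3852137/101458
APPEND 9: p_6 = 9·3852137 + 425657 = 35094890, q_6 = 9·101458 + 11211 = 924333 → 35094890/924333
APPEND 12: p_7 = 12·35094890 + 3852137 = 424990817, q_7 = 12·924333 + 101458 = 11193454 → 424990817/11193454
APPEND 50: p_8 = 50·424990817 + 35094890 = 21284635740, q_8 = 50·11193454 + 924333 = 560597033 → 21284635740/560597033
APPEND 27: p_9 = 27·21284635740 + 424990817 = 575110155797, q_9 = 27·560597033 + 11193454 = 15147313345 → 575110155797/15147313345
APPEND 50: p_10 = 50·575110155797 + 21284635740 = 28776792425590, q_10 = 50·15147313345 + 560597033 = 757926264283 → 28776792425590/757926264283
APPEND 33: p_11 = 33·28776792425590 + 575110155797 = 950209260200267, q_11 = 33·757926264283 + 15147313345 = 25026714034684 → 950209260200267/25026714034684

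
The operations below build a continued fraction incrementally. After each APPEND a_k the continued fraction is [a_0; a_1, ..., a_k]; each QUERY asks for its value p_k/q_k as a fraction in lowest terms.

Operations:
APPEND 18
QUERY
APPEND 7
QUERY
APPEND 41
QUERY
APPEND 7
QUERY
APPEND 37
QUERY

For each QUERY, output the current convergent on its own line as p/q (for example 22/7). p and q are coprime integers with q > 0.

18/1
127/7
5225/288
36702/2023
1363199/75139

APPEND 18: p_0 = 18·1 + 0 = 18, q_0 = 18·0 + 1 = 1 → 18/1
APPEND 7: p_1 = 7·18 + 1 = 127, q_1 = 7·1 + 0 = 7 → 127/7
APPEND 41: p_2 = 41·127 + 18 = 5225, q_2 = 41·7 + 1 = 288 → 5225/288
APPEND 7: p_3 = 7·5225 + 127 = 36702, q_3 = 7·288 + 7 = 2023 → 36702/2023
APPEND 37: p_4 = 37·36702 + 5225 = 1363199, q_4 = 37·2023 + 288 = 75139 → 1363199/75139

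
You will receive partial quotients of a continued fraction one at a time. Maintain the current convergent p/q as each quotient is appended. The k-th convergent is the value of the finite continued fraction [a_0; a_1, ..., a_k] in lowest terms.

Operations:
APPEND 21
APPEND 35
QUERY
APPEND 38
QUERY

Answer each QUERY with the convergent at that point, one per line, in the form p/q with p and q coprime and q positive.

736/35
27989/1331

APPEND 21: p_0 = 21·1 + 0 = 21, q_0 = 21·0 + 1 = 1 → 21/1
APPEND 35: p_1 = 35·21 + 1 = 736, q_1 = 35·1 + 0 = 35 → 736/35
APPEND 38: p_2 = 38·736 + 21 = 27989, q_2 = 38·35 + 1 = 1331 → 27989/1331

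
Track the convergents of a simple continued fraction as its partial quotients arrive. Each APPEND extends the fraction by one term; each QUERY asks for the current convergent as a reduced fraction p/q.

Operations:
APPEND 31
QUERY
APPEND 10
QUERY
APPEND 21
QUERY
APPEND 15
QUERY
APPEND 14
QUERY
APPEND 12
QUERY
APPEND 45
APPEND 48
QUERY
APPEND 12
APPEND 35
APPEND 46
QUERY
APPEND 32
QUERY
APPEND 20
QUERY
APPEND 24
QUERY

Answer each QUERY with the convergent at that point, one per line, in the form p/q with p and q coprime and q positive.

31/1
311/10
6562/211
98741/3175
1388936/44661
16765973/539107
36297936581/1167153955
704599101855149/22656263850826
22562479145685604/725492665698147
451954182015567229/14532509577813766
10869462847519299100/349505722533228531

APPEND 31: p_0 = 31·1 + 0 = 31, q_0 = 31·0 + 1 = 1 → 31/1
APPEND 10: p_1 = 10·31 + 1 = 311, q_1 = 10·1 + 0 = 10 → 311/10
APPEND 21: p_2 = 21·311 + 31 = 6562, q_2 = 21·10 + 1 = 211 → 6562/211
APPEND 15: p_3 = 15·6562 + 311 = 98741, q_3 = 15·211 + 10 = 3175 → 98741/3175
APPEND 14: p_4 = 14·98741 + 6562 = 1388936, q_4 = 14·3175 + 211 = 44661 → 1388936/44661
APPEND 12: p_5 = 12·1388936 + 98741 = 16765973, q_5 = 12·44661 + 3175 = 539107 → 16765973/539107
APPEND 45: p_6 = 45·16765973 + 1388936 = 755857721, q_6 = 45·539107 + 44661 = 24304476 → 755857721/24304476
APPEND 48: p_7 = 48·755857721 + 16765973 = 36297936581, q_7 = 48·24304476 + 539107 = 1167153955 → 36297936581/1167153955
APPEND 12: p_8 = 12·36297936581 + 755857721 = 436331096693, q_8 = 12·1167153955 + 24304476 = 14030151936 → 436331096693/14030151936
APPEND 35: p_9 = 35·436331096693 + 36297936581 = 15307886320836, q_9 = 35·14030151936 + 1167153955 = 492222471715 → 15307886320836/492222471715
APPEND 46: p_10 = 46·15307886320836 + 436331096693 = 704599101855149, q_10 = 46·492222471715 + 14030151936 = 22656263850826 → 704599101855149/22656263850826
APPEND 32: p_11 = 32·704599101855149 + 15307886320836 = 22562479145685604, q_11 = 32·22656263850826 + 492222471715 = 725492665698147 → 22562479145685604/725492665698147
APPEND 20: p_12 = 20·22562479145685604 + 704599101855149 = 451954182015567229, q_12 = 20·725492665698147 + 22656263850826 = 14532509577813766 → 451954182015567229/14532509577813766
APPEND 24: p_13 = 24·451954182015567229 + 22562479145685604 = 10869462847519299100, q_13 = 24·14532509577813766 + 725492665698147 = 349505722533228531 → 10869462847519299100/349505722533228531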